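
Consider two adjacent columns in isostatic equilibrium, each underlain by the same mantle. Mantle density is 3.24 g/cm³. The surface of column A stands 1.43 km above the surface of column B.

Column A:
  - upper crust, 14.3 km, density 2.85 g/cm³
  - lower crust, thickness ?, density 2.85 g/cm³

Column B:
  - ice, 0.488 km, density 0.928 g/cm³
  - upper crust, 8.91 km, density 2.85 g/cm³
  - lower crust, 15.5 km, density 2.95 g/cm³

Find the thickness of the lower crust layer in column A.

20.9 km

Take the compensation level at the base of the deeper column (depth z_c below the surface of column A) and equate Σ ρ_i t_i down to z_c; mantle fills any gap and the z_c terms cancel.
Column A: 14.3×2.85 + x×2.85 + (z_c − 14.3 − x)×3.24
Column B: 1.43×0 + 0.488×0.928 + 8.91×2.85 + 15.5×2.95 + (z_c − 1.43 − 24.898)×3.24
The z_c×3.24 term appears on both sides and cancels. Collect the known terms of each column as K = Σ(ρt)_known − 3.24 × (depth of known layers): K_A = 40.755 − 3.24×14.3 = −5.577; K_B = 71.571364 − 3.24×(1.43 + 24.898) = −13.731356.
Balance: K_A − x×(3.24 − 2.85) = K_B, so x = (K_A − K_B)/(3.24 − 2.85) = 8.15436/0.39 = 20.9 km.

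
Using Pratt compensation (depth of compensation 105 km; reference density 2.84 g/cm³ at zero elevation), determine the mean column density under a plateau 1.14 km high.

Pratt balance: ρ_ref D = ρ (D + h).
ρ = ρ_ref D/(D + h) = 2.84 × 105 km/(105 km + 1.14 km) = 2.81 g/cm³.

2.81 g/cm³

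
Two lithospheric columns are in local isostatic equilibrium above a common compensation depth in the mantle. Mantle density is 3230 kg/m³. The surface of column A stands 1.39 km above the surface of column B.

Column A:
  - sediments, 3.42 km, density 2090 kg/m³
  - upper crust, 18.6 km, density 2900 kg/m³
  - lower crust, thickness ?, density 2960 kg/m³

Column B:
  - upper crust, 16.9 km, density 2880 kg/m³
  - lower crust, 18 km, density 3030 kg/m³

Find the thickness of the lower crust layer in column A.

Take the compensation level at the base of the deeper column (depth z_c below the surface of column A) and equate Σ ρ_i t_i down to z_c; mantle fills any gap and the z_c terms cancel.
Column A: 3.42×2090 + 18.6×2900 + x×2960 + (z_c − 22.02 − x)×3230
Column B: 1.39×0 + 16.9×2880 + 18×3030 + (z_c − 1.39 − 34.9)×3230
The z_c×3230 term appears on both sides and cancels. Collect the known terms of each column as K = Σ(ρt)_known − 3230 × (depth of known layers): K_A = 61087.8 − 3230×22.02 = −10036.8; K_B = 103212 − 3230×(1.39 + 34.9) = −14004.7.
Balance: K_A − x×(3230 − 2960) = K_B, so x = (K_A − K_B)/(3230 − 2960) = 3967.9/270 = 14.7 km.

14.7 km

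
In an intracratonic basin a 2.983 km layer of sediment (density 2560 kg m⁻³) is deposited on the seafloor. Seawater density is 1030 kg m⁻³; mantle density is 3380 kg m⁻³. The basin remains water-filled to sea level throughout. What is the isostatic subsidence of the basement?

Submarine loading: the sediment displaces seawater, and the subsidence is in turn flooded, so s (ρ_m − ρ_w) = t (ρ_sed − ρ_w).
s = 2.983 km × (2560 − 1030) / (3380 − 1030) = 1.94 km.

1.94 km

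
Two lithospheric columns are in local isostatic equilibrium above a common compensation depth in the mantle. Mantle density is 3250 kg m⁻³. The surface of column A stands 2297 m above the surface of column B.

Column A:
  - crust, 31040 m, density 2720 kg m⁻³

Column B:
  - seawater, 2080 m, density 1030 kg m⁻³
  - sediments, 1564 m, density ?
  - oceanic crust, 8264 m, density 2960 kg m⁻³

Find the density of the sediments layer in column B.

1990 kg m⁻³

Take the compensation level at the base of the deeper column (depth z_c below the surface of column A) and equate Σ ρ_i t_i down to z_c; mantle fills any gap and the z_c terms cancel.
Column A: 31040×2720 + (z_c − 31040)×3250
Column B: 2297×0 + 2080×1030 + 1564×ρ + 8264×2960 + (z_c − 2297 − 11908)×3250
The z_c×3250 term appears on both sides and cancels. Collect the known terms of each column as K = Σ(ρt)_known − 3250 × (depth of known layers): K_A = 84428800 − 3250×31040 = −16451200; K_B = 26603840 − 3250×(2297 + 11908) = −19562410.
Balance: K_A = K_B + 1564×ρ, so ρ = (K_A − K_B)/1564 = 3111210/1564 = 1990 kg m⁻³.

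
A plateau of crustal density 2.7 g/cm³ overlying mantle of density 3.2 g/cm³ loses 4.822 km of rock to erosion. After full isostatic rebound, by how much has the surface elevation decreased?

Rebound u = e ρ_c/ρ_m = 4.822 km × 2.7/3.2 = 4.069 km.
Net surface drop = e − u = 4.822 km − 4.069 km = e (ρ_m − ρ_c)/ρ_m = 0.753 km.

0.753 km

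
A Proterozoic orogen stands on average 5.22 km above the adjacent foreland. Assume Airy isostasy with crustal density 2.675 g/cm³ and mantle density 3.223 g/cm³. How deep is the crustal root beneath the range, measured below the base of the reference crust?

25.5 km

For local isostatic compensation: the weight of the topography is balanced by the buoyancy of the root, ρ_c h = (ρ_m − ρ_c) r.
r = h · ρ_c / (ρ_m − ρ_c) = 5.22 km × 2.675 / (3.223 − 2.675) = 25.5 km.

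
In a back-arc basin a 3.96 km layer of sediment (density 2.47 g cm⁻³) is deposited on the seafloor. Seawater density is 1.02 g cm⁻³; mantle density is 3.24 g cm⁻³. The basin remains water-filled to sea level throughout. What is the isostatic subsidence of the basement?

2.59 km

Submarine loading: the sediment displaces seawater, and the subsidence is in turn flooded, so s (ρ_m − ρ_w) = t (ρ_sed − ρ_w).
s = 3.96 km × (2.47 − 1.02) / (3.24 − 1.02) = 2.59 km.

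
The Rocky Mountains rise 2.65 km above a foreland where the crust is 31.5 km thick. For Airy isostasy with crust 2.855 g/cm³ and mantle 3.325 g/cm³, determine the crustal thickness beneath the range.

Root depth r = h ρ_c / (ρ_m − ρ_c) = 2.65 km × 2.855 / 0.47 = 16.1 km.
Total thickness = T + h + r = 31.5 km + 2.65 km + 16.1 km = 50.2 km.

50.2 km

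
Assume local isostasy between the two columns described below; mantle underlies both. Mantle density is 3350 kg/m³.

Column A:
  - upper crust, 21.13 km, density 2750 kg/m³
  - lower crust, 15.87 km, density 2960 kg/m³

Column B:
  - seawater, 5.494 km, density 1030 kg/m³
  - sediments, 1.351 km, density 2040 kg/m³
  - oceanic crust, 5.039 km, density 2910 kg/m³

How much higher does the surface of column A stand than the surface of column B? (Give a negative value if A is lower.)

For any compensation level in the mantle, the mantle terms cancel and isostasy reduces to e = (Σt_A − Σt_B) − (Σ(ρt)_A − Σ(ρt)_B) / ρ_m.
Σt_A = 37 km; Σt_B = 11.884 km; Σ(ρt)_A = 105082.7; Σ(ρt)_B = 23078.35 (in km·kg/m³).
e = (37 − 11.884) − (105082.7 − 23078.35) / 3350 = 0.637 km.

0.637 km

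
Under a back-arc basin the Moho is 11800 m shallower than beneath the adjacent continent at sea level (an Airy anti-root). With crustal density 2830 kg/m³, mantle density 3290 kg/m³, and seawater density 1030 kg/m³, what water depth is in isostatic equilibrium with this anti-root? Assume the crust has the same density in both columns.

Replacing a thickness d of crust by seawater at the top must be balanced by replacing crust with mantle at the base: d (ρ_c − ρ_w) = a (ρ_m − ρ_c).
d = a (ρ_m − ρ_c)/(ρ_c − ρ_w) = 11800 m × 460/1800 = 3020 m.

3020 m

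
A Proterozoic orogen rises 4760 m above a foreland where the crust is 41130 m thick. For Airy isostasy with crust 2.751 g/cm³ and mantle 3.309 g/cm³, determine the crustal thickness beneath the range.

Root depth r = h ρ_c / (ρ_m − ρ_c) = 4760 m × 2.751 / 0.558 = 23470 m.
Total thickness = T + h + r = 41130 m + 4760 m + 23470 m = 69400 m.

69400 m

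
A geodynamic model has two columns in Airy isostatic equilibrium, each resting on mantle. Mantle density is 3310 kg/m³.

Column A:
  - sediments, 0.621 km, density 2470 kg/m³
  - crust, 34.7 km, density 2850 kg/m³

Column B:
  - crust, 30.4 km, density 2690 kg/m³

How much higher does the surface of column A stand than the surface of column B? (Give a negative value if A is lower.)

For any compensation level in the mantle, the mantle terms cancel and isostasy reduces to e = (Σt_A − Σt_B) − (Σ(ρt)_A − Σ(ρt)_B) / ρ_m.
Σt_A = 35.321 km; Σt_B = 30.4 km; Σ(ρt)_A = 100428.87; Σ(ρt)_B = 81776 (in km·kg/m³).
e = (35.321 − 30.4) − (100428.87 − 81776) / 3310 = −0.714 km.

−0.714 km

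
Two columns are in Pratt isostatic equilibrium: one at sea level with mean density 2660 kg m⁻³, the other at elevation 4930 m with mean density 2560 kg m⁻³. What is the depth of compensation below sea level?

ρ_ref D = ρ (D + h) → D (ρ_ref − ρ) = ρ h.
D = ρ h/(ρ_ref − ρ) = 2560 × 4930 m/(2660 − 2560) = 126000 m.

126000 m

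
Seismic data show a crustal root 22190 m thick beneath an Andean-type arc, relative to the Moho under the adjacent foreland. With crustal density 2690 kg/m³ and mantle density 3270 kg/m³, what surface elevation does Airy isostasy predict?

Balancing pressure at the compensation depth: ρ_c h = (ρ_m − ρ_c) r.
h = r (ρ_m − ρ_c) / ρ_c = 22190 m × (3270 − 2690) / 2690 = 4780 m.

4780 m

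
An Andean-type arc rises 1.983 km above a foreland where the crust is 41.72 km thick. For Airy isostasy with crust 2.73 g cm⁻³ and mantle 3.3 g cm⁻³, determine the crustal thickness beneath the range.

53.2 km

Root depth r = h ρ_c / (ρ_m − ρ_c) = 1.983 km × 2.73 / 0.57 = 9.498 km.
Total thickness = T + h + r = 41.72 km + 1.983 km + 9.498 km = 53.2 km.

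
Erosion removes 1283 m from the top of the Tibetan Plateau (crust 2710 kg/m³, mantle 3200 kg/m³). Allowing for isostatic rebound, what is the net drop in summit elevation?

Rebound u = e ρ_c/ρ_m = 1283 m × 2710/3200 = 1087 m.
Net surface drop = e − u = 1283 m − 1087 m = e (ρ_m − ρ_c)/ρ_m = 196 m.

196 m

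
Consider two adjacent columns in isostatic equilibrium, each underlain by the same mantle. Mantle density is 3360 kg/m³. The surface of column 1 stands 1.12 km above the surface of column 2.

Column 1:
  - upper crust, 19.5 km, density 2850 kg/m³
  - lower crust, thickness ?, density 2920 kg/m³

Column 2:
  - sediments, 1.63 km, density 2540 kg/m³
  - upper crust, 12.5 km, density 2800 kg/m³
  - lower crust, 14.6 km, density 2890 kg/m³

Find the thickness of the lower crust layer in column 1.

Take the compensation level at the base of the deeper column (depth z_c below the surface of column 1) and equate Σ ρ_i t_i down to z_c; mantle fills any gap and the z_c terms cancel.
Column 1: 19.5×2850 + x×2920 + (z_c − 19.5 − x)×3360
Column 2: 1.12×0 + 1.63×2540 + 12.5×2800 + 14.6×2890 + (z_c − 1.12 − 28.73)×3360
The z_c×3360 term appears on both sides and cancels. Collect the known terms of each column as K = Σ(ρt)_known − 3360 × (depth of known layers): K_1 = 55575 − 3360×19.5 = −9945; K_2 = 81334.2 − 3360×(1.12 + 28.73) = −18961.8.
Balance: K_1 − x×(3360 − 2920) = K_2, so x = (K_1 − K_2)/(3360 − 2920) = 9016.8/440 = 20.5 km.

20.5 km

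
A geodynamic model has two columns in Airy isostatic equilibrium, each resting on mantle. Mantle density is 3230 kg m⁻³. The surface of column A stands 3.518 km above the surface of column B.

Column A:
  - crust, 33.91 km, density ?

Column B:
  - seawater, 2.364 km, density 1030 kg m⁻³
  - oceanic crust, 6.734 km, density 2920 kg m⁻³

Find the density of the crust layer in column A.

2680 kg m⁻³

Take the compensation level at the base of the deeper column (depth z_c below the surface of column A) and equate Σ ρ_i t_i down to z_c; mantle fills any gap and the z_c terms cancel.
Column A: 33.91×ρ + (z_c − 33.91)×3230
Column B: 3.518×0 + 2.364×1030 + 6.734×2920 + (z_c − 3.518 − 9.098)×3230
The z_c×3230 term appears on both sides and cancels. Collect the known terms of each column as K = Σ(ρt)_known − 3230 × (depth of known layers): K_A = 0 − 3230×33.91 = −109529.3; K_B = 22098.2 − 3230×(3.518 + 9.098) = −18651.48.
Balance: K_A + 33.91×ρ = K_B, so ρ = (K_B − K_A)/33.91 = 90877.8/33.91 = 2680 kg m⁻³.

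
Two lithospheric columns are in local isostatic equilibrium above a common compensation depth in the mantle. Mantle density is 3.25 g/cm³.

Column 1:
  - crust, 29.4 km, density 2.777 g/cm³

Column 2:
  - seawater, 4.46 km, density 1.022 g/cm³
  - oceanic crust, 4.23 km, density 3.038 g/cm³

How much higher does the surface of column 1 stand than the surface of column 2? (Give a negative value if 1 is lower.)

0.945 km

For any compensation level in the mantle, the mantle terms cancel and isostasy reduces to e = (Σt_1 − Σt_2) − (Σ(ρt)_1 − Σ(ρt)_2) / ρ_m.
Σt_1 = 29.4 km; Σt_2 = 8.69 km; Σ(ρt)_1 = 81.6438; Σ(ρt)_2 = 17.40886 (in km·g/cm³).
e = (29.4 − 8.69) − (81.6438 − 17.40886) / 3.25 = 0.945 km.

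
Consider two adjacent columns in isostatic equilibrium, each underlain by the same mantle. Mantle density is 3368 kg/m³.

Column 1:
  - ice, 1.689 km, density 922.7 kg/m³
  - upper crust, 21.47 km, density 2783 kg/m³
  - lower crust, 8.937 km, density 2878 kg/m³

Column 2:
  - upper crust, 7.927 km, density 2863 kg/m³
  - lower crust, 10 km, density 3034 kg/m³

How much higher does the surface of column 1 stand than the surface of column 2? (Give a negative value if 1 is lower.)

4.08 km

For any compensation level in the mantle, the mantle terms cancel and isostasy reduces to e = (Σt_1 − Σt_2) − (Σ(ρt)_1 − Σ(ρt)_2) / ρ_m.
Σt_1 = 32.096 km; Σt_2 = 17.927 km; Σ(ρt)_1 = 87030.1363; Σ(ρt)_2 = 53035.001 (in km·kg/m³).
e = (32.096 − 17.927) − (87030.1363 − 53035.001) / 3368 = 4.08 km.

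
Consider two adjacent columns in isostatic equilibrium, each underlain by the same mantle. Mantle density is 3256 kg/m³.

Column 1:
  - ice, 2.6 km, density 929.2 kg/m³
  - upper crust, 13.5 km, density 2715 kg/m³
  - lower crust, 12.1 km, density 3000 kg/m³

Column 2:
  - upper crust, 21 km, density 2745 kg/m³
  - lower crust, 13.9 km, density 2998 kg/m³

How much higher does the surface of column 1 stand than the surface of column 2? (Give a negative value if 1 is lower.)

For any compensation level in the mantle, the mantle terms cancel and isostasy reduces to e = (Σt_1 − Σt_2) − (Σ(ρt)_1 − Σ(ρt)_2) / ρ_m.
Σt_1 = 28.2 km; Σt_2 = 34.9 km; Σ(ρt)_1 = 75368.42; Σ(ρt)_2 = 99317.2 (in km·kg/m³).
e = (28.2 − 34.9) − (75368.42 − 99317.2) / 3256 = 0.655 km.

0.655 km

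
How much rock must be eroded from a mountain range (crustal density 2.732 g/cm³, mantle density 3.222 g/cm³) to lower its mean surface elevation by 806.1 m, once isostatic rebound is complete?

5300 m

Net drop Δ = e − u = e − e ρ_c/ρ_m = e (ρ_m − ρ_c)/ρ_m.
e = Δ ρ_m/(ρ_m − ρ_c) = 806.1 m × 3.222/0.49 = 5300 m.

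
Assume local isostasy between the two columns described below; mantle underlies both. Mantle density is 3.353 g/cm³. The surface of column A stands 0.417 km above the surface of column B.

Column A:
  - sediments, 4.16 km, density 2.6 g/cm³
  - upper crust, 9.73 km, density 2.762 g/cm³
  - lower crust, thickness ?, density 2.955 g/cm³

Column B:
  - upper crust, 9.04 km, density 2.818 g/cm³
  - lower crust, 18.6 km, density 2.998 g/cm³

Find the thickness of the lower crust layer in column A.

9.94 km

Take the compensation level at the base of the deeper column (depth z_c below the surface of column A) and equate Σ ρ_i t_i down to z_c; mantle fills any gap and the z_c terms cancel.
Column A: 4.16×2.6 + 9.73×2.762 + x×2.955 + (z_c − 13.89 − x)×3.353
Column B: 0.417×0 + 9.04×2.818 + 18.6×2.998 + (z_c − 0.417 − 27.64)×3.353
The z_c×3.353 term appears on both sides and cancels. Collect the known terms of each column as K = Σ(ρt)_known − 3.353 × (depth of known layers): K_A = 37.69026 − 3.353×13.89 = −8.88291; K_B = 81.23752 − 3.353×(0.417 + 27.64) = −12.837601.
Balance: K_A − x×(3.353 − 2.955) = K_B, so x = (K_A − K_B)/(3.353 − 2.955) = 3.95469/0.398 = 9.94 km.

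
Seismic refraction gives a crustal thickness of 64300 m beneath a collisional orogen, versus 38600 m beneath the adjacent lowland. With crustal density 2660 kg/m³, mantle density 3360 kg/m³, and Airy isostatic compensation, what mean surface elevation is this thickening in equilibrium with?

Excess crust Δ = 64300 m − 38600 m = 25700 m, split between elevation h and root r with h + r = Δ.
Airy balance ρ_c h = (ρ_m − ρ_c) r gives r = h ρ_c/(ρ_m − ρ_c), so h (1 + ρ_c/(ρ_m − ρ_c)) = Δ, i.e. h = Δ (ρ_m − ρ_c)/ρ_m.
h = 25700 m × 700/3360 = 5350 m.

5350 m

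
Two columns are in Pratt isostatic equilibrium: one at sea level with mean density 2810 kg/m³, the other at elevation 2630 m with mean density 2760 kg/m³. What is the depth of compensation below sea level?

ρ_ref D = ρ (D + h) → D (ρ_ref − ρ) = ρ h.
D = ρ h/(ρ_ref − ρ) = 2760 × 2630 m/(2810 − 2760) = 145000 m.

145000 m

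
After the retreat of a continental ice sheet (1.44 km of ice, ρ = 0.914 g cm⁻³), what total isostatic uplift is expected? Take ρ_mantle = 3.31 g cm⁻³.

0.398 km

Removing the load lets mantle flow back in; uplift u satisfies ρ_ice t = ρ_m u.
u = t ρ_ice/ρ_m = 1.44 km × 0.914/3.31 = 0.398 km.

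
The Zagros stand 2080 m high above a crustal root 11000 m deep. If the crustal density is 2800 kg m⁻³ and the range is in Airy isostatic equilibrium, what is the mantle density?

Airy balance: ρ_c h = (ρ_m − ρ_c) r → ρ_m = ρ_c (1 + h/r).
ρ_m = 2800 × (1 + 2080 m/11000 m) = 3330 kg m⁻³.

3330 kg m⁻³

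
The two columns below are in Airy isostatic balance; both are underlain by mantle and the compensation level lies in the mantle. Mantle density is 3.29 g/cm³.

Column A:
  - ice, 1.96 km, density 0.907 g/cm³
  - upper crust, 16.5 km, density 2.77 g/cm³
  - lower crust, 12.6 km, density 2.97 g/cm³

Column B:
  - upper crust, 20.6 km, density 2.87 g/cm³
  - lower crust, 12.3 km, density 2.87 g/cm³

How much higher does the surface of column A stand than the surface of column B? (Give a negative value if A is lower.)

1.05 km

For any compensation level in the mantle, the mantle terms cancel and isostasy reduces to e = (Σt_A − Σt_B) − (Σ(ρt)_A − Σ(ρt)_B) / ρ_m.
Σt_A = 31.06 km; Σt_B = 32.9 km; Σ(ρt)_A = 84.90472; Σ(ρt)_B = 94.423 (in km·g/cm³).
e = (31.06 − 32.9) − (84.90472 − 94.423) / 3.29 = 1.05 km.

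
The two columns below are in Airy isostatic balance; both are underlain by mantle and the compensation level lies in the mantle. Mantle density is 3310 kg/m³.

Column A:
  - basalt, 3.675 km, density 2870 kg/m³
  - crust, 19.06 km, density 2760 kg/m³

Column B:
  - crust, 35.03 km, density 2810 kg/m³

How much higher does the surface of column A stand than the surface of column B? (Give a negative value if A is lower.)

For any compensation level in the mantle, the mantle terms cancel and isostasy reduces to e = (Σt_A − Σt_B) − (Σ(ρt)_A − Σ(ρt)_B) / ρ_m.
Σt_A = 22.735 km; Σt_B = 35.03 km; Σ(ρt)_A = 63152.85; Σ(ρt)_B = 98434.3 (in km·kg/m³).
e = (22.735 − 35.03) − (63152.85 − 98434.3) / 3310 = −1.64 km.

−1.64 km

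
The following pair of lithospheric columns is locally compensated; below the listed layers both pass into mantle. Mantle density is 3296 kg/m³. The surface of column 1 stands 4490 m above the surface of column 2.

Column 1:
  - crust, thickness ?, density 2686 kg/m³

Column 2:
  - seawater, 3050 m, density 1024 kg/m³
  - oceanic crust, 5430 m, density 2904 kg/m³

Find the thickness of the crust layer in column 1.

Take the compensation level at the base of the deeper column (depth z_c below the surface of column 1) and equate Σ ρ_i t_i down to z_c; mantle fills any gap and the z_c terms cancel.
Column 1: x×2686 + (z_c − 0 − x)×3296
Column 2: 4490×0 + 3050×1024 + 5430×2904 + (z_c − 4490 − 8480)×3296
The z_c×3296 term appears on both sides and cancels. Collect the known terms of each column as K = Σ(ρt)_known − 3296 × (depth of known layers): K_1 = 0 − 3296×0 = 0; K_2 = 18891920 − 3296×(4490 + 8480) = −23857200.
Balance: K_1 − x×(3296 − 2686) = K_2, so x = (K_1 − K_2)/(3296 − 2686) = 23857200/610 = 39100 m.

39100 m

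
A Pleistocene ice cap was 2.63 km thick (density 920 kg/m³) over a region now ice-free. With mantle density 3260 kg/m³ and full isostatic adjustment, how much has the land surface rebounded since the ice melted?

Removing the load lets mantle flow back in; uplift u satisfies ρ_ice t = ρ_m u.
u = t ρ_ice/ρ_m = 2.63 km × 920/3260 = 0.742 km.

0.742 km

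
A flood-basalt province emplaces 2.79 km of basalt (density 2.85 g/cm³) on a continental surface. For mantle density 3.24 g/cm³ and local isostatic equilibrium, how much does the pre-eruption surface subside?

Subaerial loading: s = t ρ_load / ρ_m.
s = 2.79 km × 2.85/3.24 = 2.45 km.

2.45 km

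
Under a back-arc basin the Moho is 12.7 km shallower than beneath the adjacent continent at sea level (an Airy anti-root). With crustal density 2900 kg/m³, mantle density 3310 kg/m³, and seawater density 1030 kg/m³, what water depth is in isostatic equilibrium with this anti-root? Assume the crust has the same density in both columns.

2.78 km

Replacing a thickness d of crust by seawater at the top must be balanced by replacing crust with mantle at the base: d (ρ_c − ρ_w) = a (ρ_m − ρ_c).
d = a (ρ_m − ρ_c)/(ρ_c − ρ_w) = 12.7 km × 410/1870 = 2.78 km.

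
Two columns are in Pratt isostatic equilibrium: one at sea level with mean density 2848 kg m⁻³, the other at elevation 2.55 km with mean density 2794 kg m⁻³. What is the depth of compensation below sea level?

ρ_ref D = ρ (D + h) → D (ρ_ref − ρ) = ρ h.
D = ρ h/(ρ_ref − ρ) = 2794 × 2.55 km/(2848 − 2794) = 132 km.

132 km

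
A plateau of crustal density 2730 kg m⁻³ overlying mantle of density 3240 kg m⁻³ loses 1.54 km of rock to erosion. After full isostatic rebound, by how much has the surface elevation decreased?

Rebound u = e ρ_c/ρ_m = 1.54 km × 2730/3240 = 1.298 km.
Net surface drop = e − u = 1.54 km − 1.298 km = e (ρ_m − ρ_c)/ρ_m = 0.242 km.

0.242 km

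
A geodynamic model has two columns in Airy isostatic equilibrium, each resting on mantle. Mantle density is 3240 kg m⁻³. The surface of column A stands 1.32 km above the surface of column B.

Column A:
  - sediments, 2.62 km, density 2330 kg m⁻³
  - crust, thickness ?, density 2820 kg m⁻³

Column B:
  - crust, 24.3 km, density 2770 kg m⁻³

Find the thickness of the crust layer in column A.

31.7 km

Take the compensation level at the base of the deeper column (depth z_c below the surface of column A) and equate Σ ρ_i t_i down to z_c; mantle fills any gap and the z_c terms cancel.
Column A: 2.62×2330 + x×2820 + (z_c − 2.62 − x)×3240
Column B: 1.32×0 + 24.3×2770 + (z_c − 1.32 − 24.3)×3240
The z_c×3240 term appears on both sides and cancels. Collect the known terms of each column as K = Σ(ρt)_known − 3240 × (depth of known layers): K_A = 6104.6 − 3240×2.62 = −2384.2; K_B = 67311 − 3240×(1.32 + 24.3) = −15697.8.
Balance: K_A − x×(3240 − 2820) = K_B, so x = (K_A − K_B)/(3240 − 2820) = 13313.6/420 = 31.7 km.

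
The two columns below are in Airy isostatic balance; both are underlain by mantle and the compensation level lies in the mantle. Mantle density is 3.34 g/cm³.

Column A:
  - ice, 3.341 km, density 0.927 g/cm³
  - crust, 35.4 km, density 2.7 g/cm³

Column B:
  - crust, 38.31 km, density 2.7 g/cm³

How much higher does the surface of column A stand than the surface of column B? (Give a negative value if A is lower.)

1.86 km

For any compensation level in the mantle, the mantle terms cancel and isostasy reduces to e = (Σt_A − Σt_B) − (Σ(ρt)_A − Σ(ρt)_B) / ρ_m.
Σt_A = 38.741 km; Σt_B = 38.31 km; Σ(ρt)_A = 98.677107; Σ(ρt)_B = 103.437 (in km·g/cm³).
e = (38.741 − 38.31) − (98.677107 − 103.437) / 3.34 = 1.86 km.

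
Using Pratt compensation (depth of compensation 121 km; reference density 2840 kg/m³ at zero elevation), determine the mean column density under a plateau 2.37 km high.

2790 kg/m³

Pratt balance: ρ_ref D = ρ (D + h).
ρ = ρ_ref D/(D + h) = 2840 × 121 km/(121 km + 2.37 km) = 2790 kg/m³.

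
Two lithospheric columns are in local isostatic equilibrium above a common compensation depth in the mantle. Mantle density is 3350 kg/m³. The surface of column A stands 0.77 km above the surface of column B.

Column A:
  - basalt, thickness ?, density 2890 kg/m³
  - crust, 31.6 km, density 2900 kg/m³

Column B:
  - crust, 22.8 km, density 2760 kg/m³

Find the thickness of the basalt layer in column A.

Take the compensation level at the base of the deeper column (depth z_c below the surface of column A) and equate Σ ρ_i t_i down to z_c; mantle fills any gap and the z_c terms cancel.
Column A: x×2890 + 31.6×2900 + (z_c − 31.6 − x)×3350
Column B: 0.77×0 + 22.8×2760 + (z_c − 0.77 − 22.8)×3350
The z_c×3350 term appears on both sides and cancels. Collect the known terms of each column as K = Σ(ρt)_known − 3350 × (depth of known layers): K_A = 91640 − 3350×31.6 = −14220; K_B = 62928 − 3350×(0.77 + 22.8) = −16031.5.
Balance: K_A − x×(3350 − 2890) = K_B, so x = (K_A − K_B)/(3350 − 2890) = 1811.5/460 = 3.94 km.

3.94 km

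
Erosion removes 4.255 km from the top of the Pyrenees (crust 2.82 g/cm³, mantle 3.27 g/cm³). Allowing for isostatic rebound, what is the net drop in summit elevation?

0.586 km

Rebound u = e ρ_c/ρ_m = 4.255 km × 2.82/3.27 = 3.669 km.
Net surface drop = e − u = 4.255 km − 3.669 km = e (ρ_m − ρ_c)/ρ_m = 0.586 km.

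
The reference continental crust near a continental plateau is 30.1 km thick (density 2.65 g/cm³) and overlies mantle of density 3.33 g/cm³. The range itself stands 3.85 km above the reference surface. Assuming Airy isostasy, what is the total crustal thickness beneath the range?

Root depth r = h ρ_c / (ρ_m − ρ_c) = 3.85 km × 2.65 / 0.68 = 15 km.
Total thickness = T + h + r = 30.1 km + 3.85 km + 15 km = 49 km.

49 km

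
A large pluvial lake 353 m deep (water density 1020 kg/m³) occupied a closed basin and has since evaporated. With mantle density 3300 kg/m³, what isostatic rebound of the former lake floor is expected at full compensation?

u = d ρ_w/ρ_m = 353 m × 1020/3300 = 109 m.

109 m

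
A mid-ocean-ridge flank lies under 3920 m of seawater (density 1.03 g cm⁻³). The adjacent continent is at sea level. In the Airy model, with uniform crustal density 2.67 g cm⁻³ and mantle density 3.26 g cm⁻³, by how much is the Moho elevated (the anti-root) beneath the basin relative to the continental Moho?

By Archimedes' principle applied to the lithosphere: replacing crust with seawater at the top is compensated by replacing crust with mantle at the base: d (ρ_c − ρ_w) = a (ρ_m − ρ_c).
a = d (ρ_c − ρ_w)/(ρ_m − ρ_c) = 3920 m × 1.64/0.59 = 10900 m.

10900 m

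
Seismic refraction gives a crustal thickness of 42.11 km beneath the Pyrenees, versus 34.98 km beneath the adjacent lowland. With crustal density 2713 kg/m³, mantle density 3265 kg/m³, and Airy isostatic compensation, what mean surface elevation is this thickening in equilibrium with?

Excess crust Δ = 42.11 km − 34.98 km = 7.13 km, split between elevation h and root r with h + r = Δ.
Airy balance ρ_c h = (ρ_m − ρ_c) r gives r = h ρ_c/(ρ_m − ρ_c), so h (1 + ρ_c/(ρ_m − ρ_c)) = Δ, i.e. h = Δ (ρ_m − ρ_c)/ρ_m.
h = 7.13 km × 552/3265 = 1.21 km.

1.21 km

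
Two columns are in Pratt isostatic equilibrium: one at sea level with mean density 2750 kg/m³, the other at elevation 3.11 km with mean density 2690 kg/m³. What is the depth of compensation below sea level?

ρ_ref D = ρ (D + h) → D (ρ_ref − ρ) = ρ h.
D = ρ h/(ρ_ref − ρ) = 2690 × 3.11 km/(2750 − 2690) = 139 km.

139 km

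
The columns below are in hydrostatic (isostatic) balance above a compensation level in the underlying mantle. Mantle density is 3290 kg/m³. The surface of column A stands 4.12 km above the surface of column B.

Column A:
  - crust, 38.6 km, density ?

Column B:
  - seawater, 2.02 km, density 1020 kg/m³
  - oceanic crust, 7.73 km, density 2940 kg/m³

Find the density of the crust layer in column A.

Take the compensation level at the base of the deeper column (depth z_c below the surface of column A) and equate Σ ρ_i t_i down to z_c; mantle fills any gap and the z_c terms cancel.
Column A: 38.6×ρ + (z_c − 38.6)×3290
Column B: 4.12×0 + 2.02×1020 + 7.73×2940 + (z_c − 4.12 − 9.75)×3290
The z_c×3290 term appears on both sides and cancels. Collect the known terms of each column as K = Σ(ρt)_known − 3290 × (depth of known layers): K_A = 0 − 3290×38.6 = −126994; K_B = 24786.6 − 3290×(4.12 + 9.75) = −20845.7.
Balance: K_A + 38.6×ρ = K_B, so ρ = (K_B − K_A)/38.6 = 106148/38.6 = 2750 kg/m³.

2750 kg/m³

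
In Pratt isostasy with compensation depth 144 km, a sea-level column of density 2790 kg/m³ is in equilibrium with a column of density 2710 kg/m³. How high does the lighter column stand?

4.25 km

ρ_ref D = ρ (D + h) → h = D (ρ_ref − ρ)/ρ.
h = 144 km × (2790 − 2710)/2710 = 4.25 km.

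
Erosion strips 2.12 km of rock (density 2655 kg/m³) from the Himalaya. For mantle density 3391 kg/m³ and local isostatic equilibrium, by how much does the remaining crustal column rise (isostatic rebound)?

1.66 km

Unloading: uplift u = e ρ_c/ρ_m = 2.12 km × 2655/3391 = 1.66 km.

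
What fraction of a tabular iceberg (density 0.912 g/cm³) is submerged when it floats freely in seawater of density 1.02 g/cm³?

89.4%

Submerged fraction = ρ_obj/ρ_fluid = 0.912/1.02 = 89.4%.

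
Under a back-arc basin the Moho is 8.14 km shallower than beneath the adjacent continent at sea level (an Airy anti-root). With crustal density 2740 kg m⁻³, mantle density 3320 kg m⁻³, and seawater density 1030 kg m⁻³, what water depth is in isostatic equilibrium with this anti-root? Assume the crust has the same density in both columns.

Replacing a thickness d of crust by seawater at the top must be balanced by replacing crust with mantle at the base: d (ρ_c − ρ_w) = a (ρ_m − ρ_c).
d = a (ρ_m − ρ_c)/(ρ_c − ρ_w) = 8.14 km × 580/1710 = 2.76 km.

2.76 km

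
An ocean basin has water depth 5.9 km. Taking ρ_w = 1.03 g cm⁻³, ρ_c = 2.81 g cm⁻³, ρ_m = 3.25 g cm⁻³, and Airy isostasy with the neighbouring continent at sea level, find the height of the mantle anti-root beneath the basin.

For local isostatic compensation: replacing crust with seawater at the top is compensated by replacing crust with mantle at the base: d (ρ_c − ρ_w) = a (ρ_m − ρ_c).
a = d (ρ_c − ρ_w)/(ρ_m − ρ_c) = 5.9 km × 1.78/0.44 = 23.9 km.

23.9 km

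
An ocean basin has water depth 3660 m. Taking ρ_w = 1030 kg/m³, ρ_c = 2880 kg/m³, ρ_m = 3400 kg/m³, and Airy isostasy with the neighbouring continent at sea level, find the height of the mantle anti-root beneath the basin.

In Airy isostatic equilibrium: replacing crust with seawater at the top is compensated by replacing crust with mantle at the base: d (ρ_c − ρ_w) = a (ρ_m − ρ_c).
a = d (ρ_c − ρ_w)/(ρ_m − ρ_c) = 3660 m × 1850/520 = 13000 m.

13000 m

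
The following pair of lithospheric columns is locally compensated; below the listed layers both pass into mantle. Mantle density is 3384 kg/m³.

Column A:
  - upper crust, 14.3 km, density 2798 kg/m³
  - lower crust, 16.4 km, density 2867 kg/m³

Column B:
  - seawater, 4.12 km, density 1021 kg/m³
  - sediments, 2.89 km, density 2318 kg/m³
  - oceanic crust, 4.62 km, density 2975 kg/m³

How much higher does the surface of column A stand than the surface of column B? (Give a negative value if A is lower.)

0.636 km

For any compensation level in the mantle, the mantle terms cancel and isostasy reduces to e = (Σt_A − Σt_B) − (Σ(ρt)_A − Σ(ρt)_B) / ρ_m.
Σt_A = 30.7 km; Σt_B = 11.63 km; Σ(ρt)_A = 87030.2; Σ(ρt)_B = 24650.04 (in km·kg/m³).
e = (30.7 − 11.63) − (87030.2 − 24650.04) / 3384 = 0.636 km.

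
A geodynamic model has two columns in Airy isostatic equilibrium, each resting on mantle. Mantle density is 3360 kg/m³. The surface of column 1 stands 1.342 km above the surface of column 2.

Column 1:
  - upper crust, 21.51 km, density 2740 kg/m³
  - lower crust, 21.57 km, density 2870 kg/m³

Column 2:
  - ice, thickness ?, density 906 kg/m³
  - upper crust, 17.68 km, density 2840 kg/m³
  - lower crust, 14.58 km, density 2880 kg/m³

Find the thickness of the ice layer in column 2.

1.31 km

Take the compensation level at the base of the deeper column (depth z_c below the surface of column 1) and equate Σ ρ_i t_i down to z_c; mantle fills any gap and the z_c terms cancel.
Column 1: 21.51×2740 + 21.57×2870 + (z_c − 43.08)×3360
Column 2: 1.342×0 + x×906 + 17.68×2840 + 14.58×2880 + (z_c − 1.342 − 32.26 − x)×3360
The z_c×3360 term appears on both sides and cancels. Collect the known terms of each column as K = Σ(ρt)_known − 3360 × (depth of known layers): K_1 = 120843.3 − 3360×43.08 = −23905.5; K_2 = 92201.6 − 3360×(1.342 + 32.26) = −20701.12.
Balance: K_1 = K_2 − x×(3360 − 906), so x = (K_2 − K_1)/(3360 − 906) = 3204.38/2454 = 1.31 km.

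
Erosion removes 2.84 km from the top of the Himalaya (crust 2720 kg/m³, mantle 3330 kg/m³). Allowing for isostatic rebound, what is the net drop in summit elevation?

Rebound u = e ρ_c/ρ_m = 2.84 km × 2720/3330 = 2.32 km.
Net surface drop = e − u = 2.84 km − 2.32 km = e (ρ_m − ρ_c)/ρ_m = 0.52 km.

0.52 km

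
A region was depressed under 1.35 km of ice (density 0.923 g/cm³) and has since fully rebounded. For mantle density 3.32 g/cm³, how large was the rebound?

0.375 km

Removing the load lets mantle flow back in; uplift u satisfies ρ_ice t = ρ_m u.
u = t ρ_ice/ρ_m = 1.35 km × 0.923/3.32 = 0.375 km.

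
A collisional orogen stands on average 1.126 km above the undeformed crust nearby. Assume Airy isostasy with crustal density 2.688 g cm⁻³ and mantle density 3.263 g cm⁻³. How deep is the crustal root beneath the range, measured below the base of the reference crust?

Balancing pressure at the compensation depth: the weight of the topography is balanced by the buoyancy of the root, ρ_c h = (ρ_m − ρ_c) r.
r = h · ρ_c / (ρ_m − ρ_c) = 1.126 km × 2.688 / (3.263 − 2.688) = 5.26 km.

5.26 km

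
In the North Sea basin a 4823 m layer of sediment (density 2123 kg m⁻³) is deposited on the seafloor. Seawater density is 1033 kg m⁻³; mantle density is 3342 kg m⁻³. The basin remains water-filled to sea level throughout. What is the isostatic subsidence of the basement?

Submarine loading: the sediment displaces seawater, and the subsidence is in turn flooded, so s (ρ_m − ρ_w) = t (ρ_sed − ρ_w).
s = 4823 m × (2123 − 1033) / (3342 − 1033) = 2280 m.

2280 m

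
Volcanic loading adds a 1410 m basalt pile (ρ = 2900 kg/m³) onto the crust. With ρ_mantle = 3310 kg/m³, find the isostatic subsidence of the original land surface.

Subaerial loading: s = t ρ_load / ρ_m.
s = 1410 m × 2900/3310 = 1240 m.

1240 m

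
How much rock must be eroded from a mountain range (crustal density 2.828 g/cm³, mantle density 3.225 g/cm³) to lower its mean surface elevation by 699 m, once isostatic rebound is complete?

5680 m

Net drop Δ = e − u = e − e ρ_c/ρ_m = e (ρ_m − ρ_c)/ρ_m.
e = Δ ρ_m/(ρ_m − ρ_c) = 699 m × 3.225/0.397 = 5680 m.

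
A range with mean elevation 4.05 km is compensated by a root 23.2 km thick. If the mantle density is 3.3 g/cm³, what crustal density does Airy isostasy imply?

2.81 g/cm³

ρ_c h = (ρ_m − ρ_c) r → ρ_c (h + r) = ρ_m r → ρ_c = ρ_m r / (h + r).
ρ_c = 3.3 × 23.2 km / (4.05 km + 23.2 km) = 2.81 g/cm³.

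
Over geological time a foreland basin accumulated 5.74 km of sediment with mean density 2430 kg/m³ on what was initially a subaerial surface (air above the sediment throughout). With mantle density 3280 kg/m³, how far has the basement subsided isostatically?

Subaerial load: s = t ρ_sed / ρ_m = 5.74 km × 2430/3280 = 4.25 km.

4.25 km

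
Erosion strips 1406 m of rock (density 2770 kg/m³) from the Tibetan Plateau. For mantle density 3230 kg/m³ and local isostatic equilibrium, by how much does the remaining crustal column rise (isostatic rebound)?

1210 m

Unloading: uplift u = e ρ_c/ρ_m = 1406 m × 2770/3230 = 1210 m.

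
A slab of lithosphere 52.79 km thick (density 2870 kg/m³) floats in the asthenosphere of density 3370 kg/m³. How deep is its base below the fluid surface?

45 km

Draft d = t ρ_obj/ρ_fluid = 52.79 km × 2870/3370 = 45 km.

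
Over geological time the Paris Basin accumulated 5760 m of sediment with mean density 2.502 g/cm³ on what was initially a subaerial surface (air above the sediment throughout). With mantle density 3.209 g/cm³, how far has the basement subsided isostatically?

4490 m

Subaerial load: s = t ρ_sed / ρ_m = 5760 m × 2.502/3.209 = 4490 m.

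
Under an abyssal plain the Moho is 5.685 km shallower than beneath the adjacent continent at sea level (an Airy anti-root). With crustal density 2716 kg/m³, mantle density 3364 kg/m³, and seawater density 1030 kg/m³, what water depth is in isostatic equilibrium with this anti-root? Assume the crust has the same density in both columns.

2.18 km

Replacing a thickness d of crust by seawater at the top must be balanced by replacing crust with mantle at the base: d (ρ_c − ρ_w) = a (ρ_m − ρ_c).
d = a (ρ_m − ρ_c)/(ρ_c − ρ_w) = 5.685 km × 648/1686 = 2.18 km.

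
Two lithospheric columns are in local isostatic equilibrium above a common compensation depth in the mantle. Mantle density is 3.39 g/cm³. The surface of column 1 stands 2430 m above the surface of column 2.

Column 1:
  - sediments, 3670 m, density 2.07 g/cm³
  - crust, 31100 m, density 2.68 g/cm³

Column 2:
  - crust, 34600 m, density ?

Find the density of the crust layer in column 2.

2.85 g/cm³

Take the compensation level at the base of the deeper column (depth z_c below the surface of column 1) and equate Σ ρ_i t_i down to z_c; mantle fills any gap and the z_c terms cancel.
Column 1: 3670×2.07 + 31100×2.68 + (z_c − 34770)×3.39
Column 2: 2430×0 + 34600×ρ + (z_c − 2430 − 34600)×3.39
The z_c×3.39 term appears on both sides and cancels. Collect the known terms of each column as K = Σ(ρt)_known − 3.39 × (depth of known layers): K_1 = 90944.9 − 3.39×34770 = −26925.4; K_2 = 0 − 3.39×(2430 + 34600) = −125531.7.
Balance: K_1 = K_2 + 34600×ρ, so ρ = (K_1 − K_2)/34600 = 98606.3/34600 = 2.85 g/cm³.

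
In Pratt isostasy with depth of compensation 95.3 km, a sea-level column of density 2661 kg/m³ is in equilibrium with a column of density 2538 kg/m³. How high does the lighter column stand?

4.62 km

ρ_ref D = ρ (D + h) → h = D (ρ_ref − ρ)/ρ.
h = 95.3 km × (2661 − 2538)/2538 = 4.62 km.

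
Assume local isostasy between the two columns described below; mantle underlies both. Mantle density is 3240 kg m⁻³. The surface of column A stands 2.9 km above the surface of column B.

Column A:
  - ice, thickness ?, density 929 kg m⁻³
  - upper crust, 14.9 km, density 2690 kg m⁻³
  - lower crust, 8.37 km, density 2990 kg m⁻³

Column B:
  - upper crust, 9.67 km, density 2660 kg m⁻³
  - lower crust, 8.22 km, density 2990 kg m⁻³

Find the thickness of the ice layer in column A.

2.93 km

Take the compensation level at the base of the deeper column (depth z_c below the surface of column A) and equate Σ ρ_i t_i down to z_c; mantle fills any gap and the z_c terms cancel.
Column A: x×929 + 14.9×2690 + 8.37×2990 + (z_c − 23.27 − x)×3240
Column B: 2.9×0 + 9.67×2660 + 8.22×2990 + (z_c − 2.9 − 17.89)×3240
The z_c×3240 term appears on both sides and cancels. Collect the known terms of each column as K = Σ(ρt)_known − 3240 × (depth of known layers): K_A = 65107.3 − 3240×23.27 = −10287.5; K_B = 50300 − 3240×(2.9 + 17.89) = −17059.6.
Balance: K_A − x×(3240 − 929) = K_B, so x = (K_A − K_B)/(3240 − 929) = 6772.1/2311 = 2.93 km.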